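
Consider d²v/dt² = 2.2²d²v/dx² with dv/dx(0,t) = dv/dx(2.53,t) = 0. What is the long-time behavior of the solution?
As t → ∞, v oscillates about a mean that drifts linearly in t (generically unbounded; no decay). There is no damping, so the nonconstant modes persist as standing waves (energy conserved, no decay). But with Neumann conditions at both ends the constant mode has eigenvalue 0: the spatial mean M(t) of v satisfies M'' = 0, so M(t) = M(0) + M'(0)·t. Unless the initial velocity has zero mean (∫v_t(x,0)dx = 0), the solution grows linearly in t (unbounded, though not exponentially); if it does have zero mean, the solution stays bounded and simply oscillates.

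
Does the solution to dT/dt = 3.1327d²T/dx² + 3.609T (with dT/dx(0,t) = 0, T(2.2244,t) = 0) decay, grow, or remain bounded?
T grows unboundedly. Reaction dominates diffusion (r=3.609 > κπ²/(4L²)≈1.56); solution grows exponentially.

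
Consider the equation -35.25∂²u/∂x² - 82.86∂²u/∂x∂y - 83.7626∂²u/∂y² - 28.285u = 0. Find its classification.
Elliptic. (A = -35.25, B = -82.86, C = -83.7626 gives B² - 4AC = -4944.747.)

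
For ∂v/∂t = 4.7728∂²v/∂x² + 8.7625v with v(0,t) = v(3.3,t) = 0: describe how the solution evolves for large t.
v grows unboundedly. Reaction dominates diffusion (r=8.7625 > κπ²/L²≈4.33); solution grows exponentially.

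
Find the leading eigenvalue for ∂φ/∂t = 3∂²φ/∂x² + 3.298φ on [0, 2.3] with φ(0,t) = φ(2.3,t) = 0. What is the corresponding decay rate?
Eigenvalues: λₙ = 3n²π²/2.3² - 3.298.
First three modes:
  n=1: λ₁ = 3π²/2.3² - 3.298 ≈ 2.299
  n=2: λ₂ = 12π²/2.3² - 3.298 ≈ 19.091
  n=3: λ₃ = 27π²/2.3² - 3.298 ≈ 47.076
Since 3π²/2.3² ≈ 5.597 > 3.298, all λₙ > 0.
The n=1 mode decays slowest → dominates as t → ∞.
Asymptotic: φ ~ c₁ sin(πx/2.3) e^{-λ₁t} with decay rate λ₁ ≈ 2.299.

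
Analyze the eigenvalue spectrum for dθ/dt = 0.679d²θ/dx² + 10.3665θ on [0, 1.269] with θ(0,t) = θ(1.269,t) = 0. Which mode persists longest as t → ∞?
Eigenvalues: λₙ = 0.679n²π²/1.269² - 10.3665.
First three modes:
  n=1: λ₁ = 0.679π²/1.269² - 10.3665 ≈ -6.205
  n=2: λ₂ = 2.716π²/1.269² - 10.3665 ≈ 6.279
  n=3: λ₃ = 6.111π²/1.269² - 10.3665 ≈ 27.087
Since 0.679π²/1.269² ≈ 4.161 < 10.3665, λ₁ < 0.
The n=1 mode grows fastest (−λₙ is largest for n=1) → dominates.
Asymptotic: θ ~ c₁ sin(πx/1.269) e^{6.205t} (exponential growth at rate −λ₁ ≈ 6.205).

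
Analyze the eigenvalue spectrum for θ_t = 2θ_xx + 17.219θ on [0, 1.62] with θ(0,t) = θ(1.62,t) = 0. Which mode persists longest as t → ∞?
Eigenvalues: λₙ = 2n²π²/1.62² - 17.219.
First three modes:
  n=1: λ₁ = 2π²/1.62² - 17.219 ≈ -9.698
  n=2: λ₂ = 8π²/1.62² - 17.219 ≈ 12.867
  n=3: λ₃ = 18π²/1.62² - 17.219 ≈ 50.474
Since 2π²/1.62² ≈ 7.521 < 17.219, λ₁ < 0.
The n=1 mode grows fastest (−λₙ is largest for n=1) → dominates.
Asymptotic: θ ~ c₁ sin(πx/1.62) e^{9.698t} (exponential growth at rate −λ₁ ≈ 9.698).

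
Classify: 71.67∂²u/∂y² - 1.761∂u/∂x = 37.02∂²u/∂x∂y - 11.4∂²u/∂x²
Rewriting in standard form: 11.4∂²u/∂x² - 37.02∂²u/∂x∂y + 71.67∂²u/∂y² - 1.761∂u/∂x = 0. Elliptic (discriminant = -1897.6716).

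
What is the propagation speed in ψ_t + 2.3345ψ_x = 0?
Speed = 2.3345. Information travels along x - 2.3345t = const (rightward).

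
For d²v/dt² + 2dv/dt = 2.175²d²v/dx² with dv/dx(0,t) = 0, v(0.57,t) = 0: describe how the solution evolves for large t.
v → 0. Damping (γ=2) dissipates energy; oscillations decay exponentially.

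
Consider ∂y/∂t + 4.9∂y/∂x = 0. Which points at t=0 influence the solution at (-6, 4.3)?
A single point: x = -27.07. The characteristic through (-6, 4.3) is x - 4.9t = const, so x = -6 - 4.9·4.3 = -27.07.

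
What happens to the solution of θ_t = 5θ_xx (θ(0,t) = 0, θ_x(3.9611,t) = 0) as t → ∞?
θ → 0. Heat escapes through the Dirichlet boundary.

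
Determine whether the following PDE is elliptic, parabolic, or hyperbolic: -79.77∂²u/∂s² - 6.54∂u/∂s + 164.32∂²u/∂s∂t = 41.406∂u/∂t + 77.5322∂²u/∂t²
Rewriting in standard form: -79.77∂²u/∂s² + 164.32∂²u/∂s∂t - 77.5322∂²u/∂t² - 6.54∂u/∂s - 41.406∂u/∂t = 0. Coefficients: A = -79.77, B = 164.32, C = -77.5322. B² - 4AC = 2262.088024, which is positive, so the equation is hyperbolic.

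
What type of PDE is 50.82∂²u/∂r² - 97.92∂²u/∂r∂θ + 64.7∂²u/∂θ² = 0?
With A = 50.82, B = -97.92, C = 64.7, the discriminant is -3563.8896. This is an elliptic PDE.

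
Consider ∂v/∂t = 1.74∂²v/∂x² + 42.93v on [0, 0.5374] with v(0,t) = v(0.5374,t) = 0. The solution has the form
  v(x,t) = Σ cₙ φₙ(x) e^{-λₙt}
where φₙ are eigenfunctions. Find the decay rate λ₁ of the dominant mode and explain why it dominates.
Eigenvalues: λₙ = 1.74n²π²/0.5374² - 42.93.
First three modes:
  n=1: λ₁ = 1.74π²/0.5374² - 42.93 ≈ 16.534
  n=2: λ₂ = 6.96π²/0.5374² - 42.93 ≈ 194.926
  n=3: λ₃ = 15.66π²/0.5374² - 42.93 ≈ 492.245
Since 1.74π²/0.5374² ≈ 59.464 > 42.93, all λₙ > 0.
The n=1 mode decays slowest → dominates as t → ∞.
Asymptotic: v ~ c₁ sin(πx/0.5374) e^{-λ₁t} with decay rate λ₁ ≈ 16.534.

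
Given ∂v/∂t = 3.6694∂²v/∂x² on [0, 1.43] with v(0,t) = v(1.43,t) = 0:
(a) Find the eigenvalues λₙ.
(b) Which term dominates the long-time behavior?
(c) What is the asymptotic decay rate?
Eigenvalues: λₙ = 3.6694n²π²/1.43².
First three modes:
  n=1: λ₁ = 3.6694π²/1.43² ≈ 17.71
  n=2: λ₂ = 14.6776π²/1.43² ≈ 70.841 (4× faster decay)
  n=3: λ₃ = 33.0246π²/1.43² ≈ 159.392 (9× faster decay)
As t → ∞, higher modes decay exponentially faster. The n=1 mode dominates: v ~ c₁ sin(πx/1.43) e^{-λ₁t}.
Decay rate: λ₁ = 3.6694π²/1.43² ≈ 17.71.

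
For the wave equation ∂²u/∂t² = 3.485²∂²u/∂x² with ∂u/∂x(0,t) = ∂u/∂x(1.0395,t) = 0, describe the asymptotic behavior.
u oscillates about a mean that drifts linearly in t (generically unbounded; no decay). There is no damping, so the nonconstant modes persist as standing waves (energy conserved, no decay). But with Neumann conditions at both ends the constant mode has eigenvalue 0: the spatial mean M(t) of u satisfies M'' = 0, so M(t) = M(0) + M'(0)·t. Unless the initial velocity has zero mean (∫u_t(x,0)dx = 0), the solution grows linearly in t (unbounded, though not exponentially); if it does have zero mean, the solution stays bounded and simply oscillates.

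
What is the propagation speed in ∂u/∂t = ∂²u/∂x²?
Infinite. The heat equation is parabolic, not hyperbolic, so disturbances propagate instantly.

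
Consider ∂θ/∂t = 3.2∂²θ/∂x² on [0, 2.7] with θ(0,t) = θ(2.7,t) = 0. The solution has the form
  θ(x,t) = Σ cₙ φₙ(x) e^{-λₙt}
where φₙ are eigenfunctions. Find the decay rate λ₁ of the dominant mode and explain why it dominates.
Eigenvalues: λₙ = 3.2n²π²/2.7².
First three modes:
  n=1: λ₁ = 3.2π²/2.7² ≈ 4.332
  n=2: λ₂ = 12.8π²/2.7² ≈ 17.329 (4× faster decay)
  n=3: λ₃ = 28.8π²/2.7² ≈ 38.991 (9× faster decay)
As t → ∞, higher modes decay exponentially faster. The n=1 mode dominates: θ ~ c₁ sin(πx/2.7) e^{-λ₁t}.
Decay rate: λ₁ = 3.2π²/2.7² ≈ 4.332.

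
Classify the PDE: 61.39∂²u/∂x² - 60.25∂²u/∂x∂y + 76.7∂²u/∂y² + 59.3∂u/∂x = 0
A = 61.39, B = -60.25, C = 76.7. Discriminant B² - 4AC = -15204.3895. Since -15204.3895 < 0, elliptic.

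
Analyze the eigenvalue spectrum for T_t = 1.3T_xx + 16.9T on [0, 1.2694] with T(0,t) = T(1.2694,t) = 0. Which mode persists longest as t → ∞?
Eigenvalues: λₙ = 1.3n²π²/1.2694² - 16.9.
First three modes:
  n=1: λ₁ = 1.3π²/1.2694² - 16.9 ≈ -8.938
  n=2: λ₂ = 5.2π²/1.2694² - 16.9 ≈ 14.95
  n=3: λ₃ = 11.7π²/1.2694² - 16.9 ≈ 54.762
Since 1.3π²/1.2694² ≈ 7.962 < 16.9, λ₁ < 0.
The n=1 mode grows fastest (−λₙ is largest for n=1) → dominates.
Asymptotic: T ~ c₁ sin(πx/1.2694) e^{8.938t} (exponential growth at rate −λ₁ ≈ 8.938).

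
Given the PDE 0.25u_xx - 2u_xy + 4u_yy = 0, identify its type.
The second-order coefficients are A = 0.25, B = -2, C = 4. Since B² - 4AC = 0 = 0, this is a parabolic PDE.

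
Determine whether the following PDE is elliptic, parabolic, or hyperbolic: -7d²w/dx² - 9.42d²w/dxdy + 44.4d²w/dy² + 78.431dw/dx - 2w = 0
Coefficients: A = -7, B = -9.42, C = 44.4. B² - 4AC = 1331.9364, which is positive, so the equation is hyperbolic.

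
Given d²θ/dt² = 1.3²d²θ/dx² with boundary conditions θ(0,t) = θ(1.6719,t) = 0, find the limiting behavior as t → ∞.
θ oscillates (no decay). Energy is conserved; the solution oscillates indefinitely as standing waves.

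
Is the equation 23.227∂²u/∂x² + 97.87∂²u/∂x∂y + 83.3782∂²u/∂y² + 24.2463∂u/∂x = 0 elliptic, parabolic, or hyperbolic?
Computing B² - 4AC with A = 23.227, B = 97.87, C = 83.3782: discriminant = 1832.0350944 (positive). Answer: hyperbolic.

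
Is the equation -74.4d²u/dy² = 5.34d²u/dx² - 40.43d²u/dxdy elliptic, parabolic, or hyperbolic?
Rewriting in standard form: -5.34d²u/dx² + 40.43d²u/dxdy - 74.4d²u/dy² = 0. Computing B² - 4AC with A = -5.34, B = 40.43, C = -74.4: discriminant = 45.4009 (positive). Answer: hyperbolic.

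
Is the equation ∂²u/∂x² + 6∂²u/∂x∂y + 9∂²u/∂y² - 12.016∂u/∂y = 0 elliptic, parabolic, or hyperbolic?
Computing B² - 4AC with A = 1, B = 6, C = 9: discriminant = 0 (zero). Answer: parabolic.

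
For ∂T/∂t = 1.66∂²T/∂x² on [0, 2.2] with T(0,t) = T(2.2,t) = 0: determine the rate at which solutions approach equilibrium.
Eigenvalues: λₙ = 1.66n²π²/2.2².
First three modes:
  n=1: λ₁ = 1.66π²/2.2² ≈ 3.385
  n=2: λ₂ = 6.64π²/2.2² ≈ 13.54 (4× faster decay)
  n=3: λ₃ = 14.94π²/2.2² ≈ 30.465 (9× faster decay)
As t → ∞, higher modes decay exponentially faster. The n=1 mode dominates: T ~ c₁ sin(πx/2.2) e^{-λ₁t}.
Decay rate: λ₁ = 1.66π²/2.2² ≈ 3.385.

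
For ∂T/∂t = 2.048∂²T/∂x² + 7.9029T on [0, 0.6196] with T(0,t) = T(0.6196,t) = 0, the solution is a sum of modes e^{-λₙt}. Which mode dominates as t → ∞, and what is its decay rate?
Eigenvalues: λₙ = 2.048n²π²/0.6196² - 7.9029.
First three modes:
  n=1: λ₁ = 2.048π²/0.6196² - 7.9029 ≈ 44.748
  n=2: λ₂ = 8.192π²/0.6196² - 7.9029 ≈ 202.701
  n=3: λ₃ = 18.432π²/0.6196² - 7.9029 ≈ 465.956
Since 2.048π²/0.6196² ≈ 52.651 > 7.9029, all λₙ > 0.
The n=1 mode decays slowest → dominates as t → ∞.
Asymptotic: T ~ c₁ sin(πx/0.6196) e^{-λ₁t} with decay rate λ₁ ≈ 44.748.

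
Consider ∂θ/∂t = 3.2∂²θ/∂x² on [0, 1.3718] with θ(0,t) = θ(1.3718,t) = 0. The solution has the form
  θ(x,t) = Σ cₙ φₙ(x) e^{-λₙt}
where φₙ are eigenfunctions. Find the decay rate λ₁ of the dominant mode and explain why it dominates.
Eigenvalues: λₙ = 3.2n²π²/1.3718².
First three modes:
  n=1: λ₁ = 3.2π²/1.3718² ≈ 16.783
  n=2: λ₂ = 12.8π²/1.3718² ≈ 67.132 (4× faster decay)
  n=3: λ₃ = 28.8π²/1.3718² ≈ 151.046 (9× faster decay)
As t → ∞, higher modes decay exponentially faster. The n=1 mode dominates: θ ~ c₁ sin(πx/1.3718) e^{-λ₁t}.
Decay rate: λ₁ = 3.2π²/1.3718² ≈ 16.783.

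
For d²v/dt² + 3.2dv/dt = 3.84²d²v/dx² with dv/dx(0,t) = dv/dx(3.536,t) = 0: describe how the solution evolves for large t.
v → constant (steady state). Damping (γ=3.2) dissipates the nonconstant modes; with Neumann BCs the spatial average obeys M''+γM'=0 and tends to a finite limit.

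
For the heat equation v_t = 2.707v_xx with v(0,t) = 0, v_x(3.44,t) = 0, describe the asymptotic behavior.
v → 0. Heat escapes through the Dirichlet boundary.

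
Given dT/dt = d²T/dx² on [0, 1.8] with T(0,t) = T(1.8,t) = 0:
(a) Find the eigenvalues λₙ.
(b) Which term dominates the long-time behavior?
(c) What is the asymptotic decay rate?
Eigenvalues: λₙ = n²π²/1.8².
First three modes:
  n=1: λ₁ = π²/1.8² ≈ 3.046
  n=2: λ₂ = 4π²/1.8² ≈ 12.185 (4× faster decay)
  n=3: λ₃ = 9π²/1.8² ≈ 27.416 (9× faster decay)
As t → ∞, higher modes decay exponentially faster. The n=1 mode dominates: T ~ c₁ sin(πx/1.8) e^{-λ₁t}.
Decay rate: λ₁ = π²/1.8² ≈ 3.046.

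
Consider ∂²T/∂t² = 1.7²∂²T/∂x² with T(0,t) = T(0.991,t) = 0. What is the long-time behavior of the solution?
As t → ∞, T oscillates (no decay). Energy is conserved; the solution oscillates indefinitely as standing waves.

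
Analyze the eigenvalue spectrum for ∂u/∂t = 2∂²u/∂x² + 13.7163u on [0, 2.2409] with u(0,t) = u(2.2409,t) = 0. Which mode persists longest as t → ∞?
Eigenvalues: λₙ = 2n²π²/2.2409² - 13.7163.
First three modes:
  n=1: λ₁ = 2π²/2.2409² - 13.7163 ≈ -9.785
  n=2: λ₂ = 8π²/2.2409² - 13.7163 ≈ 2.007
  n=3: λ₃ = 18π²/2.2409² - 13.7163 ≈ 21.661
Since 2π²/2.2409² ≈ 3.931 < 13.7163, λ₁ < 0.
The n=1 mode grows fastest (−λₙ is largest for n=1) → dominates.
Asymptotic: u ~ c₁ sin(πx/2.2409) e^{9.785t} (exponential growth at rate −λ₁ ≈ 9.785).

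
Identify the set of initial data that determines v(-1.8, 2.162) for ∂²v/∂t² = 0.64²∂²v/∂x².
Domain of dependence: [-3.18368, -0.41632]. Signals travel at speed 0.64, so data within |x - -1.8| ≤ 0.64·2.162 = 1.38368 can reach the point.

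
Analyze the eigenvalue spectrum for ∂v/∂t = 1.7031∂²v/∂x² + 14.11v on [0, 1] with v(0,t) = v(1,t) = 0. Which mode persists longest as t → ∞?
Eigenvalues: λₙ = 1.7031n²π²/1² - 14.11.
First three modes:
  n=1: λ₁ = 1.7031π² - 14.11 ≈ 2.699
  n=2: λ₂ = 6.8124π² - 14.11 ≈ 53.126
  n=3: λ₃ = 15.3279π² - 14.11 ≈ 137.17
Since 1.7031π² ≈ 16.809 > 14.11, all λₙ > 0.
The n=1 mode decays slowest → dominates as t → ∞.
Asymptotic: v ~ c₁ sin(πx/1) e^{-λ₁t} with decay rate λ₁ ≈ 2.699.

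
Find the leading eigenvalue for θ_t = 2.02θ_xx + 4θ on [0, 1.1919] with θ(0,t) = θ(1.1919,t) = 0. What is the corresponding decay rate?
Eigenvalues: λₙ = 2.02n²π²/1.1919² - 4.
First three modes:
  n=1: λ₁ = 2.02π²/1.1919² - 4 ≈ 10.034
  n=2: λ₂ = 8.08π²/1.1919² - 4 ≈ 52.135
  n=3: λ₃ = 18.18π²/1.1919² - 4 ≈ 122.303
Since 2.02π²/1.1919² ≈ 14.034 > 4, all λₙ > 0.
The n=1 mode decays slowest → dominates as t → ∞.
Asymptotic: θ ~ c₁ sin(πx/1.1919) e^{-λ₁t} with decay rate λ₁ ≈ 10.034.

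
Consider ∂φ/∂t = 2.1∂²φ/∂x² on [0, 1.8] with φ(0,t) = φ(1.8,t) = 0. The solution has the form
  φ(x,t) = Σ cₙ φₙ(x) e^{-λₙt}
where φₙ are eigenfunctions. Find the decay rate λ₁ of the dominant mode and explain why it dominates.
Eigenvalues: λₙ = 2.1n²π²/1.8².
First three modes:
  n=1: λ₁ = 2.1π²/1.8² ≈ 6.397
  n=2: λ₂ = 8.4π²/1.8² ≈ 25.588 (4× faster decay)
  n=3: λ₃ = 18.9π²/1.8² ≈ 57.573 (9× faster decay)
As t → ∞, higher modes decay exponentially faster. The n=1 mode dominates: φ ~ c₁ sin(πx/1.8) e^{-λ₁t}.
Decay rate: λ₁ = 2.1π²/1.8² ≈ 6.397.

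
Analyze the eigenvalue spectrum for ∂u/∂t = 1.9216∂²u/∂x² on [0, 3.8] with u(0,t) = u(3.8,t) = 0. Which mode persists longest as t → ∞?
Eigenvalues: λₙ = 1.9216n²π²/3.8².
First three modes:
  n=1: λ₁ = 1.9216π²/3.8² ≈ 1.313
  n=2: λ₂ = 7.6864π²/3.8² ≈ 5.254 (4× faster decay)
  n=3: λ₃ = 17.2944π²/3.8² ≈ 11.821 (9× faster decay)
As t → ∞, higher modes decay exponentially faster. The n=1 mode dominates: u ~ c₁ sin(πx/3.8) e^{-λ₁t}.
Decay rate: λ₁ = 1.9216π²/3.8² ≈ 1.313.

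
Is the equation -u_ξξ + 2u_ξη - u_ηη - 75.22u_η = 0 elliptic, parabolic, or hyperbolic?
Computing B² - 4AC with A = -1, B = 2, C = -1: discriminant = 0 (zero). Answer: parabolic.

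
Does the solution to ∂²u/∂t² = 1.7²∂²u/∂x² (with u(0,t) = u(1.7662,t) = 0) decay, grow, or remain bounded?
u oscillates (no decay). Energy is conserved; the solution oscillates indefinitely as standing waves.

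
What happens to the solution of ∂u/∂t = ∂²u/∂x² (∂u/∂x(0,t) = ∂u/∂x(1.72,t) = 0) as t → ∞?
u → constant (steady state). Heat is conserved (no flux at boundaries); solution approaches the spatial average.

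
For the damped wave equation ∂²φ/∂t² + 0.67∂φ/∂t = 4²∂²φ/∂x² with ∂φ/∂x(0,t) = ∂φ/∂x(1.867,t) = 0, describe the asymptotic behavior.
φ → constant (steady state). Damping (γ=0.67) dissipates the nonconstant modes; with Neumann BCs the spatial average obeys M''+γM'=0 and tends to a finite limit.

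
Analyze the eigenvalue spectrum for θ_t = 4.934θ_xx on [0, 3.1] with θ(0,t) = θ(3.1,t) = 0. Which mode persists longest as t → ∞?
Eigenvalues: λₙ = 4.934n²π²/3.1².
First three modes:
  n=1: λ₁ = 4.934π²/3.1² ≈ 5.067
  n=2: λ₂ = 19.736π²/3.1² ≈ 20.269 (4× faster decay)
  n=3: λ₃ = 44.406π²/3.1² ≈ 45.606 (9× faster decay)
As t → ∞, higher modes decay exponentially faster. The n=1 mode dominates: θ ~ c₁ sin(πx/3.1) e^{-λ₁t}.
Decay rate: λ₁ = 4.934π²/3.1² ≈ 5.067.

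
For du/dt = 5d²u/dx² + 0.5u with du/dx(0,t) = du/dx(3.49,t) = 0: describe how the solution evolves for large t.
u grows unboundedly. With Neumann BCs the constant mode has diffusion eigenvalue 0, so any r > 0 makes it grow like e^(0.5t); solution grows exponentially.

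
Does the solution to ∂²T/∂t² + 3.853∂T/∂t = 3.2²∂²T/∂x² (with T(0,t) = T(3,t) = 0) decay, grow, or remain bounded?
T → 0. Damping (γ=3.853) dissipates energy; oscillations decay exponentially.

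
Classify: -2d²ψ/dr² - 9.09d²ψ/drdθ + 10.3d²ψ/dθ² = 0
Hyperbolic (discriminant = 165.0281).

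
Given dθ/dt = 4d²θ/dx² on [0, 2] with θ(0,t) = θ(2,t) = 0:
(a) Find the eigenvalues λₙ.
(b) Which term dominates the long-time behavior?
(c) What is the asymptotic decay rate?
Eigenvalues: λₙ = 4n²π²/2².
First three modes:
  n=1: λ₁ = 4π²/2² ≈ 9.87
  n=2: λ₂ = 16π²/2² ≈ 39.478 (4× faster decay)
  n=3: λ₃ = 36π²/2² ≈ 88.826 (9× faster decay)
As t → ∞, higher modes decay exponentially faster. The n=1 mode dominates: θ ~ c₁ sin(πx/2) e^{-λ₁t}.
Decay rate: λ₁ = 4π²/2² ≈ 9.87.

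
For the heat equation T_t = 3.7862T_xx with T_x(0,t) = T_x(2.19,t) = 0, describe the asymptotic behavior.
T → constant (steady state). Heat is conserved (no flux at boundaries); solution approaches the spatial average.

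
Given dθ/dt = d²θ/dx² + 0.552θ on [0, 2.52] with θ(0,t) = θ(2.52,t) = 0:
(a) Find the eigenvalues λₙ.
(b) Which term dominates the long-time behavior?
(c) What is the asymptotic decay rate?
Eigenvalues: λₙ = n²π²/2.52² - 0.552.
First three modes:
  n=1: λ₁ = π²/2.52² - 0.552 ≈ 1.002
  n=2: λ₂ = 4π²/2.52² - 0.552 ≈ 5.665
  n=3: λ₃ = 9π²/2.52² - 0.552 ≈ 13.436
Since π²/2.52² ≈ 1.554 > 0.552, all λₙ > 0.
The n=1 mode decays slowest → dominates as t → ∞.
Asymptotic: θ ~ c₁ sin(πx/2.52) e^{-λ₁t} with decay rate λ₁ ≈ 1.002.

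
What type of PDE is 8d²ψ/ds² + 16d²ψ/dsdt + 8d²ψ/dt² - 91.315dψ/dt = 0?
With A = 8, B = 16, C = 8, the discriminant is 0. This is a parabolic PDE.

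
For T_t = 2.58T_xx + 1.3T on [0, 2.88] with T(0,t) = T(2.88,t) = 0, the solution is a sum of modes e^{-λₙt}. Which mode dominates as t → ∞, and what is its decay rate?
Eigenvalues: λₙ = 2.58n²π²/2.88² - 1.3.
First three modes:
  n=1: λ₁ = 2.58π²/2.88² - 1.3 ≈ 1.77
  n=2: λ₂ = 10.32π²/2.88² - 1.3 ≈ 10.98
  n=3: λ₃ = 23.22π²/2.88² - 1.3 ≈ 26.33
Since 2.58π²/2.88² ≈ 3.07 > 1.3, all λₙ > 0.
The n=1 mode decays slowest → dominates as t → ∞.
Asymptotic: T ~ c₁ sin(πx/2.88) e^{-λ₁t} with decay rate λ₁ ≈ 1.77.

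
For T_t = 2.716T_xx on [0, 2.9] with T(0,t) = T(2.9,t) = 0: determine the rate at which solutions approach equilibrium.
Eigenvalues: λₙ = 2.716n²π²/2.9².
First three modes:
  n=1: λ₁ = 2.716π²/2.9² ≈ 3.187
  n=2: λ₂ = 10.864π²/2.9² ≈ 12.75 (4× faster decay)
  n=3: λ₃ = 24.444π²/2.9² ≈ 28.686 (9× faster decay)
As t → ∞, higher modes decay exponentially faster. The n=1 mode dominates: T ~ c₁ sin(πx/2.9) e^{-λ₁t}.
Decay rate: λ₁ = 2.716π²/2.9² ≈ 3.187.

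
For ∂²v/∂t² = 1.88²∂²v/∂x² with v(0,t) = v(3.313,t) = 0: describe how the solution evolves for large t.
v oscillates (no decay). Energy is conserved; the solution oscillates indefinitely as standing waves.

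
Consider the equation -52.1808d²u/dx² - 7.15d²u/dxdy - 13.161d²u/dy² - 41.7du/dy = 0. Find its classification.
Elliptic. (A = -52.1808, B = -7.15, C = -13.161 gives B² - 4AC = -2695.8835352.)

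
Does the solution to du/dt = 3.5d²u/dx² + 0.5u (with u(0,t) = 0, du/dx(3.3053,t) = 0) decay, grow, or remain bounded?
u → 0. Diffusion dominates reaction (r=0.5 < κπ²/(4L²)≈0.79); solution decays.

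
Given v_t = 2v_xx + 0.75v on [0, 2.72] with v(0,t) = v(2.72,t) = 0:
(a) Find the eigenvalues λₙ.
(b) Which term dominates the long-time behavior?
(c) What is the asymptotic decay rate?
Eigenvalues: λₙ = 2n²π²/2.72² - 0.75.
First three modes:
  n=1: λ₁ = 2π²/2.72² - 0.75 ≈ 1.918
  n=2: λ₂ = 8π²/2.72² - 0.75 ≈ 9.922
  n=3: λ₃ = 18π²/2.72² - 0.75 ≈ 23.262
Since 2π²/2.72² ≈ 2.668 > 0.75, all λₙ > 0.
The n=1 mode decays slowest → dominates as t → ∞.
Asymptotic: v ~ c₁ sin(πx/2.72) e^{-λ₁t} with decay rate λ₁ ≈ 1.918.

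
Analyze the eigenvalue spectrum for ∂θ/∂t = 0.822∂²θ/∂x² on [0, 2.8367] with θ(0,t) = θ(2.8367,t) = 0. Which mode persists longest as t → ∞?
Eigenvalues: λₙ = 0.822n²π²/2.8367².
First three modes:
  n=1: λ₁ = 0.822π²/2.8367² ≈ 1.008
  n=2: λ₂ = 3.288π²/2.8367² ≈ 4.033 (4× faster decay)
  n=3: λ₃ = 7.398π²/2.8367² ≈ 9.074 (9× faster decay)
As t → ∞, higher modes decay exponentially faster. The n=1 mode dominates: θ ~ c₁ sin(πx/2.8367) e^{-λ₁t}.
Decay rate: λ₁ = 0.822π²/2.8367² ≈ 1.008.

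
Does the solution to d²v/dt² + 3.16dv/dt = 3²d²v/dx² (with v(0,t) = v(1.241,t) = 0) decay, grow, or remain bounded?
v → 0. Damping (γ=3.16) dissipates energy; oscillations decay exponentially.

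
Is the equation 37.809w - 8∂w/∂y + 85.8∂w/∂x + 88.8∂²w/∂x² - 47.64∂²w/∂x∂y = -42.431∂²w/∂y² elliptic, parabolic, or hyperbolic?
Rewriting in standard form: 88.8∂²w/∂x² - 47.64∂²w/∂x∂y + 42.431∂²w/∂y² + 85.8∂w/∂x - 8∂w/∂y + 37.809w = 0. Computing B² - 4AC with A = 88.8, B = -47.64, C = 42.431: discriminant = -12801.9216 (negative). Answer: elliptic.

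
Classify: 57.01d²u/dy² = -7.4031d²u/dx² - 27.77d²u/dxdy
Rewriting in standard form: 7.4031d²u/dx² + 27.77d²u/dxdy + 57.01d²u/dy² = 0. Elliptic (discriminant = -917.030024).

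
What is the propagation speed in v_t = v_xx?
Infinite. The heat equation is parabolic, not hyperbolic, so disturbances propagate instantly.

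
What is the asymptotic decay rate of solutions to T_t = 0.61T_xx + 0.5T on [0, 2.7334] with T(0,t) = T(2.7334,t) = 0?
Eigenvalues: λₙ = 0.61n²π²/2.7334² - 0.5.
First three modes:
  n=1: λ₁ = 0.61π²/2.7334² - 0.5 ≈ 0.306
  n=2: λ₂ = 2.44π²/2.7334² - 0.5 ≈ 2.723
  n=3: λ₃ = 5.49π²/2.7334² - 0.5 ≈ 6.752
Since 0.61π²/2.7334² ≈ 0.806 > 0.5, all λₙ > 0.
The n=1 mode decays slowest → dominates as t → ∞.
Asymptotic: T ~ c₁ sin(πx/2.7334) e^{-λ₁t} with decay rate λ₁ ≈ 0.306.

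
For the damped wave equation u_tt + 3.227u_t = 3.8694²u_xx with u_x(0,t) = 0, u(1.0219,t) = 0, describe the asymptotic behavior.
u → 0. Damping (γ=3.227) dissipates energy; oscillations decay exponentially.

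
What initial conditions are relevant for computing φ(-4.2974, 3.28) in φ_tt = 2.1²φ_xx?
Domain of dependence: [-11.1854, 2.5906]. Signals travel at speed 2.1, so data within |x - -4.2974| ≤ 2.1·3.28 = 6.888 can reach the point.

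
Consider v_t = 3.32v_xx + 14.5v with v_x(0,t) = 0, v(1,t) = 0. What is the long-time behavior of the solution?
As t → ∞, v grows unboundedly. Reaction dominates diffusion (r=14.5 > κπ²/(4L²)≈8.19); solution grows exponentially.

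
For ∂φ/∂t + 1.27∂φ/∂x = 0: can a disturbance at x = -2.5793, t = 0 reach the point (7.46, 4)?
No. Only data at x = 2.38 affects (7.46, 4). Advection has one-way propagation along characteristics.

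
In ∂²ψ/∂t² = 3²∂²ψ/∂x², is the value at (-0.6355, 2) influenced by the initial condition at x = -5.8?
Yes. The domain of dependence is [-6.6355, 5.3645], and -5.8 ∈ [-6.6355, 5.3645].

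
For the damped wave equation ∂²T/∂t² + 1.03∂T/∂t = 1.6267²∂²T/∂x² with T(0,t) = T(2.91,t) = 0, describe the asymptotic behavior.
T → 0. Damping (γ=1.03) dissipates energy; oscillations decay exponentially.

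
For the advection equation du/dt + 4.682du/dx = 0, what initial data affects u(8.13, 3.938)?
A single point: x = -10.307716. The characteristic through (8.13, 3.938) is x - 4.682t = const, so x = 8.13 - 4.682·3.938 = -10.307716.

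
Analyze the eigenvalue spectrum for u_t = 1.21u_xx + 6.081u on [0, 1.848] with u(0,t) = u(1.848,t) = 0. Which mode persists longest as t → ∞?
Eigenvalues: λₙ = 1.21n²π²/1.848² - 6.081.
First three modes:
  n=1: λ₁ = 1.21π²/1.848² - 6.081 ≈ -2.584
  n=2: λ₂ = 4.84π²/1.848² - 6.081 ≈ 7.907
  n=3: λ₃ = 10.89π²/1.848² - 6.081 ≈ 25.391
Since 1.21π²/1.848² ≈ 3.497 < 6.081, λ₁ < 0.
The n=1 mode grows fastest (−λₙ is largest for n=1) → dominates.
Asymptotic: u ~ c₁ sin(πx/1.848) e^{2.584t} (exponential growth at rate −λ₁ ≈ 2.584).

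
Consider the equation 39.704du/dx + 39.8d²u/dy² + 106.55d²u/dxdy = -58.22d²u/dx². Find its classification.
Rewriting in standard form: 58.22d²u/dx² + 106.55d²u/dxdy + 39.8d²u/dy² + 39.704du/dx = 0. Hyperbolic. (A = 58.22, B = 106.55, C = 39.8 gives B² - 4AC = 2084.2785.)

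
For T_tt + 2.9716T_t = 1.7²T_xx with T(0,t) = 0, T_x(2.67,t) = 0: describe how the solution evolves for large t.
T → 0. Damping (γ=2.9716) dissipates energy; oscillations decay exponentially.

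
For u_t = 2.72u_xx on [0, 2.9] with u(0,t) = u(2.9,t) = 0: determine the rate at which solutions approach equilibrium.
Eigenvalues: λₙ = 2.72n²π²/2.9².
First three modes:
  n=1: λ₁ = 2.72π²/2.9² ≈ 3.192
  n=2: λ₂ = 10.88π²/2.9² ≈ 12.768 (4× faster decay)
  n=3: λ₃ = 24.48π²/2.9² ≈ 28.729 (9× faster decay)
As t → ∞, higher modes decay exponentially faster. The n=1 mode dominates: u ~ c₁ sin(πx/2.9) e^{-λ₁t}.
Decay rate: λ₁ = 2.72π²/2.9² ≈ 3.192.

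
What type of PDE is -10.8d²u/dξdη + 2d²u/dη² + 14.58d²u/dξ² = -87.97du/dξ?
Rewriting in standard form: 14.58d²u/dξ² - 10.8d²u/dξdη + 2d²u/dη² + 87.97du/dξ = 0. With A = 14.58, B = -10.8, C = 2, the discriminant is 0. This is a parabolic PDE.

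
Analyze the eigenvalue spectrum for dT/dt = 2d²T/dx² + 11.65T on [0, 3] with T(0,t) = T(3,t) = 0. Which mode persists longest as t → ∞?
Eigenvalues: λₙ = 2n²π²/3² - 11.65.
First three modes:
  n=1: λ₁ = 2π²/3² - 11.65 ≈ -9.457
  n=2: λ₂ = 8π²/3² - 11.65 ≈ -2.877
  n=3: λ₃ = 18π²/3² - 11.65 ≈ 8.089
Since 2π²/3² ≈ 2.193 < 11.65, λ₁ < 0.
The n=1 mode grows fastest (−λₙ is largest for n=1) → dominates.
Asymptotic: T ~ c₁ sin(πx/3) e^{9.457t} (exponential growth at rate −λ₁ ≈ 9.457).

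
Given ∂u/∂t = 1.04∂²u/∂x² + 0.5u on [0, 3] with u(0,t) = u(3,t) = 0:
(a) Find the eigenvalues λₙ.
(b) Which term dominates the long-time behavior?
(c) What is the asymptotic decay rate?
Eigenvalues: λₙ = 1.04n²π²/3² - 0.5.
First three modes:
  n=1: λ₁ = 1.04π²/3² - 0.5 ≈ 0.64
  n=2: λ₂ = 4.16π²/3² - 0.5 ≈ 4.062
  n=3: λ₃ = 9.36π²/3² - 0.5 ≈ 9.764
Since 1.04π²/3² ≈ 1.14 > 0.5, all λₙ > 0.
The n=1 mode decays slowest → dominates as t → ∞.
Asymptotic: u ~ c₁ sin(πx/3) e^{-λ₁t} with decay rate λ₁ ≈ 0.64.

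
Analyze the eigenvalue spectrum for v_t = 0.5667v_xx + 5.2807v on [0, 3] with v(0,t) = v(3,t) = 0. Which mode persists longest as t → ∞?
Eigenvalues: λₙ = 0.5667n²π²/3² - 5.2807.
First three modes:
  n=1: λ₁ = 0.5667π²/3² - 5.2807 ≈ -4.659
  n=2: λ₂ = 2.2668π²/3² - 5.2807 ≈ -2.795
  n=3: λ₃ = 5.1003π²/3² - 5.2807 ≈ 0.312
Since 0.5667π²/3² ≈ 0.621 < 5.2807, λ₁ < 0.
The n=1 mode grows fastest (−λₙ is largest for n=1) → dominates.
Asymptotic: v ~ c₁ sin(πx/3) e^{4.659t} (exponential growth at rate −λ₁ ≈ 4.659).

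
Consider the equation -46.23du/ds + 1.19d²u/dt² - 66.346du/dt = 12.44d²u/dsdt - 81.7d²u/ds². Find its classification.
Rewriting in standard form: 81.7d²u/ds² - 12.44d²u/dsdt + 1.19d²u/dt² - 46.23du/ds - 66.346du/dt = 0. Elliptic. (A = 81.7, B = -12.44, C = 1.19 gives B² - 4AC = -234.1384.)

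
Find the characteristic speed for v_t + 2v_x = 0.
Speed = 2. Information travels along x - 2t = const (rightward).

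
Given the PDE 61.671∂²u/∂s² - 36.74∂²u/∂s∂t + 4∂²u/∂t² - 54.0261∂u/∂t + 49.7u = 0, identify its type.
The second-order coefficients are A = 61.671, B = -36.74, C = 4. Since B² - 4AC = 363.0916 > 0, this is a hyperbolic PDE.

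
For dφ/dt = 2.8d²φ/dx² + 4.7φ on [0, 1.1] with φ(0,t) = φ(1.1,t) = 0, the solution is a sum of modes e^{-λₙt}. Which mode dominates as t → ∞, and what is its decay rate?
Eigenvalues: λₙ = 2.8n²π²/1.1² - 4.7.
First three modes:
  n=1: λ₁ = 2.8π²/1.1² - 4.7 ≈ 18.139
  n=2: λ₂ = 11.2π²/1.1² - 4.7 ≈ 86.655
  n=3: λ₃ = 25.2π²/1.1² - 4.7 ≈ 200.849
Since 2.8π²/1.1² ≈ 22.839 > 4.7, all λₙ > 0.
The n=1 mode decays slowest → dominates as t → ∞.
Asymptotic: φ ~ c₁ sin(πx/1.1) e^{-λ₁t} with decay rate λ₁ ≈ 18.139.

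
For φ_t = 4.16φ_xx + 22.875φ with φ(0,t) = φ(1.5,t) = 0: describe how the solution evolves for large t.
φ grows unboundedly. Reaction dominates diffusion (r=22.875 > κπ²/L²≈18.25); solution grows exponentially.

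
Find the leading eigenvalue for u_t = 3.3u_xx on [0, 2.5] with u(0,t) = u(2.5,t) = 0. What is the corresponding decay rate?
Eigenvalues: λₙ = 3.3n²π²/2.5².
First three modes:
  n=1: λ₁ = 3.3π²/2.5² ≈ 5.211
  n=2: λ₂ = 13.2π²/2.5² ≈ 20.845 (4× faster decay)
  n=3: λ₃ = 29.7π²/2.5² ≈ 46.9 (9× faster decay)
As t → ∞, higher modes decay exponentially faster. The n=1 mode dominates: u ~ c₁ sin(πx/2.5) e^{-λ₁t}.
Decay rate: λ₁ = 3.3π²/2.5² ≈ 5.211.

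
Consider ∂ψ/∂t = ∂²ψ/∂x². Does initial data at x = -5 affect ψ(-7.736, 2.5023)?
Yes, for any finite x. The heat equation has infinite propagation speed, so all initial data affects all points at any t > 0.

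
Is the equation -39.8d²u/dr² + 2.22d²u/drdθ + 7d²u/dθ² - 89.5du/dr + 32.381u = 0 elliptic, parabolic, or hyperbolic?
Computing B² - 4AC with A = -39.8, B = 2.22, C = 7: discriminant = 1119.3284 (positive). Answer: hyperbolic.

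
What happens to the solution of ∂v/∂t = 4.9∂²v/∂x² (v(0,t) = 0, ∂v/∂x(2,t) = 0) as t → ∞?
v → 0. Heat escapes through the Dirichlet boundary.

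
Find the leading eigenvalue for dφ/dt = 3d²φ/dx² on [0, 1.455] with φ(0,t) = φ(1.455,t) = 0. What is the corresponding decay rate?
Eigenvalues: λₙ = 3n²π²/1.455².
First three modes:
  n=1: λ₁ = 3π²/1.455² ≈ 13.986
  n=2: λ₂ = 12π²/1.455² ≈ 55.944 (4× faster decay)
  n=3: λ₃ = 27π²/1.455² ≈ 125.874 (9× faster decay)
As t → ∞, higher modes decay exponentially faster. The n=1 mode dominates: φ ~ c₁ sin(πx/1.455) e^{-λ₁t}.
Decay rate: λ₁ = 3π²/1.455² ≈ 13.986.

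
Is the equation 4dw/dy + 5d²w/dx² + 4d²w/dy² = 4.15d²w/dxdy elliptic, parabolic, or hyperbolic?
Rewriting in standard form: 5d²w/dx² - 4.15d²w/dxdy + 4d²w/dy² + 4dw/dy = 0. Computing B² - 4AC with A = 5, B = -4.15, C = 4: discriminant = -62.7775 (negative). Answer: elliptic.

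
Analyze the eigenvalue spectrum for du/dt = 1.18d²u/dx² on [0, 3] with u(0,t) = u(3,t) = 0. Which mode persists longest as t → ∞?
Eigenvalues: λₙ = 1.18n²π²/3².
First three modes:
  n=1: λ₁ = 1.18π²/3² ≈ 1.294
  n=2: λ₂ = 4.72π²/3² ≈ 5.176 (4× faster decay)
  n=3: λ₃ = 10.62π²/3² ≈ 11.646 (9× faster decay)
As t → ∞, higher modes decay exponentially faster. The n=1 mode dominates: u ~ c₁ sin(πx/3) e^{-λ₁t}.
Decay rate: λ₁ = 1.18π²/3² ≈ 1.294.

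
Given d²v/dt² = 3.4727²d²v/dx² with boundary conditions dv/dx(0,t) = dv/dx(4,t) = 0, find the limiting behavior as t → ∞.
v oscillates about a mean that drifts linearly in t (generically unbounded; no decay). There is no damping, so the nonconstant modes persist as standing waves (energy conserved, no decay). But with Neumann conditions at both ends the constant mode has eigenvalue 0: the spatial mean M(t) of v satisfies M'' = 0, so M(t) = M(0) + M'(0)·t. Unless the initial velocity has zero mean (∫v_t(x,0)dx = 0), the solution grows linearly in t (unbounded, though not exponentially); if it does have zero mean, the solution stays bounded and simply oscillates.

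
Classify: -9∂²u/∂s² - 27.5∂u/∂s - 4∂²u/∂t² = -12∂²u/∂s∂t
Rewriting in standard form: -9∂²u/∂s² + 12∂²u/∂s∂t - 4∂²u/∂t² - 27.5∂u/∂s = 0. Parabolic (discriminant = 0).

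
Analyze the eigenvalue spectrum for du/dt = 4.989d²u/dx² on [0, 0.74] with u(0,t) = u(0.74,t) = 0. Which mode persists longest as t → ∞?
Eigenvalues: λₙ = 4.989n²π²/0.74².
First three modes:
  n=1: λ₁ = 4.989π²/0.74² ≈ 89.919
  n=2: λ₂ = 19.956π²/0.74² ≈ 359.675 (4× faster decay)
  n=3: λ₃ = 44.901π²/0.74² ≈ 809.268 (9× faster decay)
As t → ∞, higher modes decay exponentially faster. The n=1 mode dominates: u ~ c₁ sin(πx/0.74) e^{-λ₁t}.
Decay rate: λ₁ = 4.989π²/0.74² ≈ 89.919.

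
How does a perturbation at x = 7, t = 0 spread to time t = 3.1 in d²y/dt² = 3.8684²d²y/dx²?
Domain of influence: [-4.99204, 18.99204]. Data at x = 7 spreads outward at speed 3.8684.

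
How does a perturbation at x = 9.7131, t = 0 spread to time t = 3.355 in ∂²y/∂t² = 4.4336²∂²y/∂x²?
Domain of influence: [-5.161628, 24.587828]. Data at x = 9.7131 spreads outward at speed 4.4336.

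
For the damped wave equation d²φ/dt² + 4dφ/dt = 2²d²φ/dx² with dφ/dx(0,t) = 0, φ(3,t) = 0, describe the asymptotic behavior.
φ → 0. Damping (γ=4) dissipates energy; oscillations decay exponentially.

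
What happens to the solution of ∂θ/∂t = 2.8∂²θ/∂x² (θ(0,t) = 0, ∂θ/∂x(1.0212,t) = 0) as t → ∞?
θ → 0. Heat escapes through the Dirichlet boundary.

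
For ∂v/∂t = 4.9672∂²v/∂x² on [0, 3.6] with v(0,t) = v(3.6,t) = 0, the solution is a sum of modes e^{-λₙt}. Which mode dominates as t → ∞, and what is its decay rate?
Eigenvalues: λₙ = 4.9672n²π²/3.6².
First three modes:
  n=1: λ₁ = 4.9672π²/3.6² ≈ 3.783
  n=2: λ₂ = 19.8688π²/3.6² ≈ 15.131 (4× faster decay)
  n=3: λ₃ = 44.7048π²/3.6² ≈ 34.045 (9× faster decay)
As t → ∞, higher modes decay exponentially faster. The n=1 mode dominates: v ~ c₁ sin(πx/3.6) e^{-λ₁t}.
Decay rate: λ₁ = 4.9672π²/3.6² ≈ 3.783.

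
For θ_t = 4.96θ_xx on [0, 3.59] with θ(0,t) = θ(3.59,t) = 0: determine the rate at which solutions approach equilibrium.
Eigenvalues: λₙ = 4.96n²π²/3.59².
First three modes:
  n=1: λ₁ = 4.96π²/3.59² ≈ 3.798
  n=2: λ₂ = 19.84π²/3.59² ≈ 15.193 (4× faster decay)
  n=3: λ₃ = 44.64π²/3.59² ≈ 34.185 (9× faster decay)
As t → ∞, higher modes decay exponentially faster. The n=1 mode dominates: θ ~ c₁ sin(πx/3.59) e^{-λ₁t}.
Decay rate: λ₁ = 4.96π²/3.59² ≈ 3.798.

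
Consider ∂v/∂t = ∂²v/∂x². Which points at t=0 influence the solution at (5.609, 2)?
The entire real line. The heat equation has infinite propagation speed: any initial disturbance instantly affects all points (though exponentially small far away).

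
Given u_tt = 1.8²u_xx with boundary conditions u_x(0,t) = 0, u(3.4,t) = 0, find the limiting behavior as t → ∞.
u oscillates (no decay). Energy is conserved; the solution oscillates indefinitely as standing waves.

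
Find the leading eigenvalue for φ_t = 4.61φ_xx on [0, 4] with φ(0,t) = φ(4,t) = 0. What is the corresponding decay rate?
Eigenvalues: λₙ = 4.61n²π²/4².
First three modes:
  n=1: λ₁ = 4.61π²/4² ≈ 2.844
  n=2: λ₂ = 18.44π²/4² ≈ 11.375 (4× faster decay)
  n=3: λ₃ = 41.49π²/4² ≈ 25.593 (9× faster decay)
As t → ∞, higher modes decay exponentially faster. The n=1 mode dominates: φ ~ c₁ sin(πx/4) e^{-λ₁t}.
Decay rate: λ₁ = 4.61π²/4² ≈ 2.844.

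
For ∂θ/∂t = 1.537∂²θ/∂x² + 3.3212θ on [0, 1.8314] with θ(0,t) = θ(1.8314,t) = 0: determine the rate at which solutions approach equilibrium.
Eigenvalues: λₙ = 1.537n²π²/1.8314² - 3.3212.
First three modes:
  n=1: λ₁ = 1.537π²/1.8314² - 3.3212 ≈ 1.202
  n=2: λ₂ = 6.148π²/1.8314² - 3.3212 ≈ 14.77
  n=3: λ₃ = 13.833π²/1.8314² - 3.3212 ≈ 37.384
Since 1.537π²/1.8314² ≈ 4.523 > 3.3212, all λₙ > 0.
The n=1 mode decays slowest → dominates as t → ∞.
Asymptotic: θ ~ c₁ sin(πx/1.8314) e^{-λ₁t} with decay rate λ₁ ≈ 1.202.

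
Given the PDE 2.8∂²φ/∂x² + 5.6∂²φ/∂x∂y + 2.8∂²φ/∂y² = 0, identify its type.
The second-order coefficients are A = 2.8, B = 5.6, C = 2.8. Since B² - 4AC = 0 = 0, this is a parabolic PDE.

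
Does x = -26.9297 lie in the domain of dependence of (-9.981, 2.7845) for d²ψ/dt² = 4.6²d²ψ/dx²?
No. The domain of dependence is [-22.7897, 2.8277], and -26.9297 is outside this interval.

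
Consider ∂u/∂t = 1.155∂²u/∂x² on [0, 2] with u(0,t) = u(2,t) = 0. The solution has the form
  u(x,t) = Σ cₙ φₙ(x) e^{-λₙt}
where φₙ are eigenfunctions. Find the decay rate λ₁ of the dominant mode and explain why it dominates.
Eigenvalues: λₙ = 1.155n²π²/2².
First three modes:
  n=1: λ₁ = 1.155π²/2² ≈ 2.85
  n=2: λ₂ = 4.62π²/2² ≈ 11.399 (4× faster decay)
  n=3: λ₃ = 10.395π²/2² ≈ 25.649 (9× faster decay)
As t → ∞, higher modes decay exponentially faster. The n=1 mode dominates: u ~ c₁ sin(πx/2) e^{-λ₁t}.
Decay rate: λ₁ = 1.155π²/2² ≈ 2.85.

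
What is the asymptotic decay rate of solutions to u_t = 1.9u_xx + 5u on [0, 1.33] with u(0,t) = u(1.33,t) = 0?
Eigenvalues: λₙ = 1.9n²π²/1.33² - 5.
First three modes:
  n=1: λ₁ = 1.9π²/1.33² - 5 ≈ 5.601
  n=2: λ₂ = 7.6π²/1.33² - 5 ≈ 37.404
  n=3: λ₃ = 17.1π²/1.33² - 5 ≈ 90.41
Since 1.9π²/1.33² ≈ 10.601 > 5, all λₙ > 0.
The n=1 mode decays slowest → dominates as t → ∞.
Asymptotic: u ~ c₁ sin(πx/1.33) e^{-λ₁t} with decay rate λ₁ ≈ 5.601.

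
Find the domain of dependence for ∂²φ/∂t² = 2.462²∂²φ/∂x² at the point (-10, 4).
Domain of dependence: [-19.848, -0.152]. Signals travel at speed 2.462, so data within |x - -10| ≤ 2.462·4 = 9.848 can reach the point.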